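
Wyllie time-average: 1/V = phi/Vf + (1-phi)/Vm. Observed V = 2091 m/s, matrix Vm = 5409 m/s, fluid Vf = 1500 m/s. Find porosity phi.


1/V - 1/Vm = 1/2091 - 1/5409 = 0.00029336
1/Vf - 1/Vm = 1/1500 - 1/5409 = 0.00048179
phi = 0.00029336 / 0.00048179 = 0.6089

0.6089


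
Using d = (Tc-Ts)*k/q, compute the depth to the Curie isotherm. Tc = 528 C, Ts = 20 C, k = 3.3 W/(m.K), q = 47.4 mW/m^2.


T_Curie - T_surf = 528 - 20 = 508 C
Convert q to W/m^2: 47.4 mW/m^2 = 0.0474 W/m^2
d = 508 * 3.3 / 0.0474 = 35367.09 m

35367.09


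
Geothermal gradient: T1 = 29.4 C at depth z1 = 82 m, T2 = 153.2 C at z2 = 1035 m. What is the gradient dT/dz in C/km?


dT = 153.2 - 29.4 = 123.8 C
dz = 1035 - 82 = 953 m
gradient = dT/dz * 1000 = 123.8/953 * 1000 = 129.9056 C/km

129.9056


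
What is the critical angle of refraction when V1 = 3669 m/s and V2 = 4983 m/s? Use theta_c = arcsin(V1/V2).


V1/V2 = 3669/4983 = 0.736303
theta_c = arcsin(0.736303) = 47.4175 degrees

47.4175


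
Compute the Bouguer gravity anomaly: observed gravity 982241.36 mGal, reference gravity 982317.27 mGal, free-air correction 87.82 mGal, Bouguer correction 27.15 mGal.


BA = g_obs - g_ref + FAC - BC
= 982241.36 - 982317.27 + 87.82 - 27.15
= -15.24 mGal

-15.24


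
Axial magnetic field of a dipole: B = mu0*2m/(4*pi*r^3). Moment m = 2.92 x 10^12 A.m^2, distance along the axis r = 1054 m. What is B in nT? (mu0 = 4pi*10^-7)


m = 2.92 x 10^12 = 2920000000000 A.m^2
2m = 5840000000000 A.m^2
r^3 = 1054^3 = 1170905464
B = (4pi*10^-7) * 5840000000000 / (4*pi * 1170905464) * 1e9
= 7338760.438786 / 14714032015.0 * 1e9
= 498759.3089 nT

498759.3089


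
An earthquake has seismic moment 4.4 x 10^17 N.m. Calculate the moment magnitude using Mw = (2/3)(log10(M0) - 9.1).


log10(M0) = log10(4.4 x 10^17) = 17.6435
Mw = 2/3 * (17.6435 - 9.1)
= 2/3 * 8.5435
= 5.7

5.7


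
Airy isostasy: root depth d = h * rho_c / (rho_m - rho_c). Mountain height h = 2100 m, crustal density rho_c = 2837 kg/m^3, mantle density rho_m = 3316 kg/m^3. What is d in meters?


rho_m - rho_c = 3316 - 2837 = 479
d = 2100 * 2837 / 479
= 5957700 / 479
= 12437.79 m

12437.79


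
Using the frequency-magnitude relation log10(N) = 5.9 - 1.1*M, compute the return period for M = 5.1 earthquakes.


log10(N) = 5.9 - 1.1*5.1 = 0.29
N = 10^0.29 = 1.949845
T = 1/N = 1/1.949845 = 0.5129 years

0.5129


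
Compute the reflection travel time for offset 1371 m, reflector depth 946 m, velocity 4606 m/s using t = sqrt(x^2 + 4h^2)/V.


x^2 + 4h^2 = 1371^2 + 4*946^2 = 1879641 + 3579664 = 5459305
sqrt(5459305) = 2336.5156
t = 2336.5156 / 4606 = 0.5073 s

0.5073


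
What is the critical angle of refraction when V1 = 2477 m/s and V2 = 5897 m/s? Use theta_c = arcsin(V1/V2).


V1/V2 = 2477/5897 = 0.420044
theta_c = arcsin(0.420044) = 24.8374 degrees

24.8374


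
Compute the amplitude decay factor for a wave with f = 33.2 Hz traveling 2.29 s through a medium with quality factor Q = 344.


pi*f*t/Q = pi*33.2*2.29/344 = 0.694329
A/A0 = exp(-0.694329) = 0.49941

0.49941


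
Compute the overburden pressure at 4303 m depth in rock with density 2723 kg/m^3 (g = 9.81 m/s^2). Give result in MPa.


P = rho * g * z / 1e6
= 2723 * 9.81 * 4303 / 1e6
= 114944446.89 / 1e6
= 114.9444 MPa

114.9444


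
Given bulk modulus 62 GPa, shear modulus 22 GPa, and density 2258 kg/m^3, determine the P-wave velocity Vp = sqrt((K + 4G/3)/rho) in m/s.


First compute the effective modulus:
K + 4G/3 = 62e9 + 4*22e9/3 = 91333333333.33 Pa
Then divide by density:
91333333333.33 / 2258 = 40448774.7269 Pa/(kg/m^3)
Take the square root:
Vp = sqrt(40448774.7269) = 6359.94 m/s

6359.94


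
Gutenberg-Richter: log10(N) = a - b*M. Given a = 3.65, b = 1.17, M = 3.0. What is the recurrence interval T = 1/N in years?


log10(N) = 3.65 - 1.17*3.0 = 0.14
N = 10^0.14 = 1.380384
T = 1/N = 1/1.380384 = 0.7244 years

0.7244


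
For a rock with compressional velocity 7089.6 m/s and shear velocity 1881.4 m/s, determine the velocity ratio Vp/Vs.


Vp/Vs = 7089.6 / 1881.4
= 3.7683

3.7683


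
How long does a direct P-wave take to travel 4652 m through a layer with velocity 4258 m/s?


t = x / V
= 4652 / 4258
= 1.0925 s

1.0925


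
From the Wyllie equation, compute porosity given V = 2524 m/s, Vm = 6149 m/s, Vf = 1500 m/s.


1/V - 1/Vm = 1/2524 - 1/6149 = 0.00023357
1/Vf - 1/Vm = 1/1500 - 1/6149 = 0.00050404
phi = 0.00023357 / 0.00050404 = 0.4634

0.4634


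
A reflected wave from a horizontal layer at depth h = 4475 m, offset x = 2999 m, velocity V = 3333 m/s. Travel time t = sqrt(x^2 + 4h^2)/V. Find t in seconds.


x^2 + 4h^2 = 2999^2 + 4*4475^2 = 8994001 + 80102500 = 89096501
sqrt(89096501) = 9439.0943
t = 9439.0943 / 3333 = 2.832 s

2.832


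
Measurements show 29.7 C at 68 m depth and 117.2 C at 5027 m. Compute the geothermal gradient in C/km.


dT = 117.2 - 29.7 = 87.5 C
dz = 5027 - 68 = 4959 m
gradient = dT/dz * 1000 = 87.5/4959 * 1000 = 17.6447 C/km

17.6447


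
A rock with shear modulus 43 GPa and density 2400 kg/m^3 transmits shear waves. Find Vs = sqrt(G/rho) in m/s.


Convert G to Pa: G = 43e9 Pa
Compute G/rho = 43e9 / 2400 = 17916666.6667
Vs = sqrt(17916666.6667) = 4232.81 m/s

4232.81


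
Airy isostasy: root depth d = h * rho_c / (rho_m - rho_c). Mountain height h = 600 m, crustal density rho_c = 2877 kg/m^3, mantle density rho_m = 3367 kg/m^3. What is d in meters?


rho_m - rho_c = 3367 - 2877 = 490
d = 600 * 2877 / 490
= 1726200 / 490
= 3522.86 m

3522.86


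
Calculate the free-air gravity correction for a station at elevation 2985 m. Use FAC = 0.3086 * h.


FAC = 0.3086 * h
= 0.3086 * 2985
= 921.171 mGal

921.171


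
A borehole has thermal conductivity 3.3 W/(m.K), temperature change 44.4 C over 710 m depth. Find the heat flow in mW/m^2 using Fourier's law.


q = k * dT / dz * 1000
= 3.3 * 44.4 / 710 * 1000
= 0.206366 * 1000
= 206.3662 mW/m^2

206.3662


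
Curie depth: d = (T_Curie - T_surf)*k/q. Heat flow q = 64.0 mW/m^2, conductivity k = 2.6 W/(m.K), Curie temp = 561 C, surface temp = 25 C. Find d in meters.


T_Curie - T_surf = 561 - 25 = 536 C
Convert q to W/m^2: 64.0 mW/m^2 = 0.064 W/m^2
d = 536 * 2.6 / 0.064 = 21775.0 m

21775.0


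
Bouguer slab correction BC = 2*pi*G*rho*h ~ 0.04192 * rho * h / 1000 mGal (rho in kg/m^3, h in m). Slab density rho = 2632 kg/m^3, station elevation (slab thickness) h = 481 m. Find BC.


BC = 0.04192 * rho * h / 1000
= 0.04192 * 2632 * 481 / 1000
= 53.0704 mGal

53.0704


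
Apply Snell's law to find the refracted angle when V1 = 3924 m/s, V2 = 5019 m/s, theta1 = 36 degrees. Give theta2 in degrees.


sin(theta1) = sin(36 deg) = 0.587785
sin(theta2) = V2/V1 * sin(theta1) = 5019/3924 * 0.587785 = 0.751808
theta2 = arcsin(0.751808) = 48.7472 degrees

48.7472


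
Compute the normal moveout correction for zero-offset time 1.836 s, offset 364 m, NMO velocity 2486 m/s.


x/Vnmo = 364/2486 = 0.14642
(x/Vnmo)^2 = 0.021439
t0^2 = 3.370896
sqrt(3.370896 + 0.021439) = 1.841829
dt = 1.841829 - 1.836 = 0.005829

0.005829


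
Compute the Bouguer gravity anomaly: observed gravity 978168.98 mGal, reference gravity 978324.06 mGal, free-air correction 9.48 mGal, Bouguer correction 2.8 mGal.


BA = g_obs - g_ref + FAC - BC
= 978168.98 - 978324.06 + 9.48 - 2.8
= -148.4 mGal

-148.4


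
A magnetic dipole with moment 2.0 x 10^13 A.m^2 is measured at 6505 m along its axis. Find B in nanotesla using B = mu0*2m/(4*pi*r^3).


m = 2.0 x 10^13 = 20000000000000 A.m^2
2m = 40000000000000 A.m^2
r^3 = 6505^3 = 275259237625
B = (4pi*10^-7) * 40000000000000 / (4*pi * 275259237625) * 1e9
= 50265482.457437 / 3459009595021.71 * 1e9
= 14531.7557 nT

14531.7557


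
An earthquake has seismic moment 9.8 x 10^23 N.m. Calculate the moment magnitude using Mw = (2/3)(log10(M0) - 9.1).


log10(M0) = log10(9.8 x 10^23) = 23.9912
Mw = 2/3 * (23.9912 - 9.1)
= 2/3 * 14.8912
= 9.93

9.93


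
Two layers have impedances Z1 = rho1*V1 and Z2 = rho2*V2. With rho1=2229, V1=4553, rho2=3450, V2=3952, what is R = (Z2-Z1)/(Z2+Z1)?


Z1 = 2229 * 4553 = 10148637
Z2 = 3450 * 3952 = 13634400
R = (13634400 - 10148637) / (13634400 + 10148637) = 3485763 / 23783037 = 0.1466

0.1466


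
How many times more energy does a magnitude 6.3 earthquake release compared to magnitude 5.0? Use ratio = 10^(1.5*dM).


M2 - M1 = 6.3 - 5.0 = 1.3
1.5 * 1.3 = 1.95
ratio = 10^1.95 = 89.13

89.13


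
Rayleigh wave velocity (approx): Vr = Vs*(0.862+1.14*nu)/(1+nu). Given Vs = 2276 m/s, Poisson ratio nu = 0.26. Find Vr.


Numerator factor = 0.862 + 1.14*0.26 = 1.1584
Denominator = 1 + 0.26 = 1.26
Vr = 2276 * 1.1584 / 1.26 = 2092.47 m/s

2092.47


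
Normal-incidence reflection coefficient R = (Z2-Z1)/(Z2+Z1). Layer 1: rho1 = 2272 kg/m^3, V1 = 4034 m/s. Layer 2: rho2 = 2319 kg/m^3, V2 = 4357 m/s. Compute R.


Z1 = 2272 * 4034 = 9165248
Z2 = 2319 * 4357 = 10103883
R = (10103883 - 9165248) / (10103883 + 9165248) = 938635 / 19269131 = 0.0487

0.0487


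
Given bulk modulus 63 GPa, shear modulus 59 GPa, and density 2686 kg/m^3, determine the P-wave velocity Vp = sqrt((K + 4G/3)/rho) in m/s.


First compute the effective modulus:
K + 4G/3 = 63e9 + 4*59e9/3 = 141666666666.67 Pa
Then divide by density:
141666666666.67 / 2686 = 52742616.0338 Pa/(kg/m^3)
Take the square root:
Vp = sqrt(52742616.0338) = 7262.41 m/s

7262.41


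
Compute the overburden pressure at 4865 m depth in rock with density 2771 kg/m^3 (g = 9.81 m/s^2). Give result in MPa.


P = rho * g * z / 1e6
= 2771 * 9.81 * 4865 / 1e6
= 132247776.15 / 1e6
= 132.2478 MPa

132.2478


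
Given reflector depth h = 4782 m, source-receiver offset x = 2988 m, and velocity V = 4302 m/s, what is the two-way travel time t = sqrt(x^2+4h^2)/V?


x^2 + 4h^2 = 2988^2 + 4*4782^2 = 8928144 + 91470096 = 100398240
sqrt(100398240) = 10019.8922
t = 10019.8922 / 4302 = 2.3291 s

2.3291


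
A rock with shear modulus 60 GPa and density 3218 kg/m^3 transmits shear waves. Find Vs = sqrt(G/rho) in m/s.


Convert G to Pa: G = 60e9 Pa
Compute G/rho = 60e9 / 3218 = 18645121.1933
Vs = sqrt(18645121.1933) = 4318.0 m/s

4318.0


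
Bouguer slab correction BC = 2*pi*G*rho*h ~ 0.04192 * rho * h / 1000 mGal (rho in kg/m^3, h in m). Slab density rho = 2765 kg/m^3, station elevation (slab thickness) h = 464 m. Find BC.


BC = 0.04192 * rho * h / 1000
= 0.04192 * 2765 * 464 / 1000
= 53.7817 mGal

53.7817


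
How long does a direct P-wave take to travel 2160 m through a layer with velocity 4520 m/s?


t = x / V
= 2160 / 4520
= 0.4779 s

0.4779


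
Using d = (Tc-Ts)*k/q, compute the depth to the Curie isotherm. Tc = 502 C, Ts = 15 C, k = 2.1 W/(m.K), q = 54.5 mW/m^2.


T_Curie - T_surf = 502 - 15 = 487 C
Convert q to W/m^2: 54.5 mW/m^2 = 0.0545 W/m^2
d = 487 * 2.1 / 0.0545 = 18765.14 m

18765.14


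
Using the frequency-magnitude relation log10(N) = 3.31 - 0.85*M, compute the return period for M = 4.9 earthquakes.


log10(N) = 3.31 - 0.85*4.9 = -0.855
N = 10^-0.855 = 0.139637
T = 1/N = 1/0.139637 = 7.1614 years

7.1614


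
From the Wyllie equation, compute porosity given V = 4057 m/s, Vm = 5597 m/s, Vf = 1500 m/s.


1/V - 1/Vm = 1/4057 - 1/5597 = 6.782e-05
1/Vf - 1/Vm = 1/1500 - 1/5597 = 0.000488
phi = 6.782e-05 / 0.000488 = 0.139

0.139


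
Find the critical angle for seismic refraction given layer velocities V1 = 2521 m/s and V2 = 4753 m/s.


V1/V2 = 2521/4753 = 0.530402
theta_c = arcsin(0.530402) = 32.0326 degrees

32.0326


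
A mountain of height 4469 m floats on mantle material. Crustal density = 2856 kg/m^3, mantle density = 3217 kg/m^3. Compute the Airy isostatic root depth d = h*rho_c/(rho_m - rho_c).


rho_m - rho_c = 3217 - 2856 = 361
d = 4469 * 2856 / 361
= 12763464 / 361
= 35355.86 m

35355.86


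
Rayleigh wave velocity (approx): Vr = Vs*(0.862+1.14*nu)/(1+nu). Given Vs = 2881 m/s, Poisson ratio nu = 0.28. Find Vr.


Numerator factor = 0.862 + 1.14*0.28 = 1.1812
Denominator = 1 + 0.28 = 1.28
Vr = 2881 * 1.1812 / 1.28 = 2658.62 m/s

2658.62


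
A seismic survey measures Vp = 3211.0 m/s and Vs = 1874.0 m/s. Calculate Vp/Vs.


Vp/Vs = 3211.0 / 1874.0
= 1.7134

1.7134


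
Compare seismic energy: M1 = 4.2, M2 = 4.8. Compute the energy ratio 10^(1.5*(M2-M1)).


M2 - M1 = 4.8 - 4.2 = 0.6
1.5 * 0.6 = 0.9
ratio = 10^0.9 = 7.94

7.94


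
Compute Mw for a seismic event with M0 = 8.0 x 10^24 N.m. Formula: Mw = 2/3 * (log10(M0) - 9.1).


log10(M0) = log10(8.0 x 10^24) = 24.9031
Mw = 2/3 * (24.9031 - 9.1)
= 2/3 * 15.8031
= 10.54

10.54


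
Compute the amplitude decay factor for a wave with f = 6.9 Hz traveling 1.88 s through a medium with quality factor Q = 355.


pi*f*t/Q = pi*6.9*1.88/355 = 0.114796
A/A0 = exp(-0.114796) = 0.891548

0.891548


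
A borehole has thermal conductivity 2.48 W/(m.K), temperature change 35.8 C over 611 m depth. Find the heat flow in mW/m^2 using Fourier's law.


q = k * dT / dz * 1000
= 2.48 * 35.8 / 611 * 1000
= 0.145309 * 1000
= 145.3093 mW/m^2

145.3093


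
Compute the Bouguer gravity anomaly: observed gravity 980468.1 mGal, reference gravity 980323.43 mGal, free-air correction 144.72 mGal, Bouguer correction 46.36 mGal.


BA = g_obs - g_ref + FAC - BC
= 980468.1 - 980323.43 + 144.72 - 46.36
= 243.03 mGal

243.03


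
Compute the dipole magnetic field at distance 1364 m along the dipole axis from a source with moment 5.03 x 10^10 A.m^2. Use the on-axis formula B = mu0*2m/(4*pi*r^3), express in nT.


m = 5.03 x 10^10 = 50300000000 A.m^2
2m = 100600000000 A.m^2
r^3 = 1364^3 = 2537716544
B = (4pi*10^-7) * 100600000000 / (4*pi * 2537716544) * 1e9
= 126417.68838 / 31889886606.09 * 1e9
= 3964.1937 nT

3964.1937


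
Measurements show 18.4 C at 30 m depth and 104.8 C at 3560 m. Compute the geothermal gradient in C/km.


dT = 104.8 - 18.4 = 86.4 C
dz = 3560 - 30 = 3530 m
gradient = dT/dz * 1000 = 86.4/3530 * 1000 = 24.4759 C/km

24.4759


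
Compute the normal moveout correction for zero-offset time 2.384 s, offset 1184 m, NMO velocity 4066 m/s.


x/Vnmo = 1184/4066 = 0.291195
(x/Vnmo)^2 = 0.084795
t0^2 = 5.683456
sqrt(5.683456 + 0.084795) = 2.401718
dt = 2.401718 - 2.384 = 0.017718

0.017718


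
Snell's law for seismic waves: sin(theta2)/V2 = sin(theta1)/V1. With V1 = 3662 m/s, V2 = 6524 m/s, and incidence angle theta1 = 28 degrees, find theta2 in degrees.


sin(theta1) = sin(28 deg) = 0.469472
sin(theta2) = V2/V1 * sin(theta1) = 6524/3662 * 0.469472 = 0.836382
theta2 = arcsin(0.836382) = 56.7601 degrees

56.7601


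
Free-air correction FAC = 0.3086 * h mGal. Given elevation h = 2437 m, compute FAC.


FAC = 0.3086 * h
= 0.3086 * 2437
= 752.0582 mGal

752.0582


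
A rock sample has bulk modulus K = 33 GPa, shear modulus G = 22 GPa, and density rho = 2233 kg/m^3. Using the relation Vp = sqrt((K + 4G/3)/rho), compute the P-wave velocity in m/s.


First compute the effective modulus:
K + 4G/3 = 33e9 + 4*22e9/3 = 62333333333.33 Pa
Then divide by density:
62333333333.33 / 2233 = 27914614.1215 Pa/(kg/m^3)
Take the square root:
Vp = sqrt(27914614.1215) = 5283.43 m/s

5283.43


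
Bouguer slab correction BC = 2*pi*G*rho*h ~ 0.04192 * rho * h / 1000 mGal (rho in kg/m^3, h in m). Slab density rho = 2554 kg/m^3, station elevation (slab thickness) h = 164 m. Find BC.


BC = 0.04192 * rho * h / 1000
= 0.04192 * 2554 * 164 / 1000
= 17.5584 mGal

17.5584


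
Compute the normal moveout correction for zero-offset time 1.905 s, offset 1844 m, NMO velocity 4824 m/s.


x/Vnmo = 1844/4824 = 0.382255
(x/Vnmo)^2 = 0.146119
t0^2 = 3.629025
sqrt(3.629025 + 0.146119) = 1.942973
dt = 1.942973 - 1.905 = 0.037973

0.037973


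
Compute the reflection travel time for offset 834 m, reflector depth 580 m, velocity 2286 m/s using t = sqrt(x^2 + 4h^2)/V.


x^2 + 4h^2 = 834^2 + 4*580^2 = 695556 + 1345600 = 2041156
sqrt(2041156) = 1428.6903
t = 1428.6903 / 2286 = 0.625 s

0.625


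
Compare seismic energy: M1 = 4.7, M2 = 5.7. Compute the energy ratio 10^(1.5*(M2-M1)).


M2 - M1 = 5.7 - 4.7 = 1.0
1.5 * 1.0 = 1.5
ratio = 10^1.5 = 31.62

31.62


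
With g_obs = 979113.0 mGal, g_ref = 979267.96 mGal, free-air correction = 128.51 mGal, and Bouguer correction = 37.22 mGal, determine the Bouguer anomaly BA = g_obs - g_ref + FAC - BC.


BA = g_obs - g_ref + FAC - BC
= 979113.0 - 979267.96 + 128.51 - 37.22
= -63.67 mGal

-63.67


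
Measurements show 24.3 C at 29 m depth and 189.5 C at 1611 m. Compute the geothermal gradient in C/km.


dT = 189.5 - 24.3 = 165.2 C
dz = 1611 - 29 = 1582 m
gradient = dT/dz * 1000 = 165.2/1582 * 1000 = 104.4248 C/km

104.4248


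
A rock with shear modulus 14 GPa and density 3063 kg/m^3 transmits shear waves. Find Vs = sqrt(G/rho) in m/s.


Convert G to Pa: G = 14e9 Pa
Compute G/rho = 14e9 / 3063 = 4570682.3376
Vs = sqrt(4570682.3376) = 2137.92 m/s

2137.92


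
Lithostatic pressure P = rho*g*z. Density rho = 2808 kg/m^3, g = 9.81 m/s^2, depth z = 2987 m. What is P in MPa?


P = rho * g * z / 1e6
= 2808 * 9.81 * 2987 / 1e6
= 82281335.76 / 1e6
= 82.2813 MPa

82.2813


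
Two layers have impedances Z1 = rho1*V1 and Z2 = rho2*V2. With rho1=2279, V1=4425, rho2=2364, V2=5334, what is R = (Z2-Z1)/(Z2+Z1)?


Z1 = 2279 * 4425 = 10084575
Z2 = 2364 * 5334 = 12609576
R = (12609576 - 10084575) / (12609576 + 10084575) = 2525001 / 22694151 = 0.1113

0.1113


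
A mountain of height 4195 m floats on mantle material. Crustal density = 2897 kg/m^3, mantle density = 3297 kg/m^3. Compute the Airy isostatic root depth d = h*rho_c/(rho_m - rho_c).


rho_m - rho_c = 3297 - 2897 = 400
d = 4195 * 2897 / 400
= 12152915 / 400
= 30382.29 m

30382.29


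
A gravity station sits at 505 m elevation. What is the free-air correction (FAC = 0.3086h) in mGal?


FAC = 0.3086 * h
= 0.3086 * 505
= 155.843 mGal

155.843


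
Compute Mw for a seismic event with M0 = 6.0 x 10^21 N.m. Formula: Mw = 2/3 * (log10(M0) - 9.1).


log10(M0) = log10(6.0 x 10^21) = 21.7782
Mw = 2/3 * (21.7782 - 9.1)
= 2/3 * 12.6782
= 8.45

8.45


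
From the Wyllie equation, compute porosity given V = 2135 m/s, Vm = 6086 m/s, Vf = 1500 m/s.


1/V - 1/Vm = 1/2135 - 1/6086 = 0.00030407
1/Vf - 1/Vm = 1/1500 - 1/6086 = 0.00050236
phi = 0.00030407 / 0.00050236 = 0.6053

0.6053


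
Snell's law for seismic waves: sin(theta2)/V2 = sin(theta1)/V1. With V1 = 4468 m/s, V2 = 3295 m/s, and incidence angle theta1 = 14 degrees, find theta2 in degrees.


sin(theta1) = sin(14 deg) = 0.241922
sin(theta2) = V2/V1 * sin(theta1) = 3295/4468 * 0.241922 = 0.178409
theta2 = arcsin(0.178409) = 10.2771 degrees

10.2771


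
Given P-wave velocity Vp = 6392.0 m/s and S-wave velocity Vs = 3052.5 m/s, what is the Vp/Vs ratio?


Vp/Vs = 6392.0 / 3052.5
= 2.094

2.094


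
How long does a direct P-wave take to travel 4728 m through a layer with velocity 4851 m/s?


t = x / V
= 4728 / 4851
= 0.9746 s

0.9746


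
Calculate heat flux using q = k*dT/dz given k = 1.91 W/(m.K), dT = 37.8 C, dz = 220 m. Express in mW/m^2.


q = k * dT / dz * 1000
= 1.91 * 37.8 / 220 * 1000
= 0.328173 * 1000
= 328.1727 mW/m^2

328.1727


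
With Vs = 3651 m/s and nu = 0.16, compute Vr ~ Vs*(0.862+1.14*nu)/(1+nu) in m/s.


Numerator factor = 0.862 + 1.14*0.16 = 1.0444
Denominator = 1 + 0.16 = 1.16
Vr = 3651 * 1.0444 / 1.16 = 3287.16 m/s

3287.16


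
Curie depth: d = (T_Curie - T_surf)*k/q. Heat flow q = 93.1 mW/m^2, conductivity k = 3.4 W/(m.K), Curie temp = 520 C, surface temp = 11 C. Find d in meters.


T_Curie - T_surf = 520 - 11 = 509 C
Convert q to W/m^2: 93.1 mW/m^2 = 0.0931 W/m^2
d = 509 * 3.4 / 0.0931 = 18588.61 m

18588.61


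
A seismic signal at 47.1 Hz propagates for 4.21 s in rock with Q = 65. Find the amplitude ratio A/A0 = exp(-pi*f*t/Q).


pi*f*t/Q = pi*47.1*4.21/65 = 9.583839
A/A0 = exp(-9.583839) = 6.9e-05

6.900000e-05


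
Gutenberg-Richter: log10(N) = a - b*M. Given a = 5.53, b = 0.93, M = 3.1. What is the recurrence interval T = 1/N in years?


log10(N) = 5.53 - 0.93*3.1 = 2.647
N = 10^2.647 = 443.608644
T = 1/N = 1/443.608644 = 0.0023 years

0.0023


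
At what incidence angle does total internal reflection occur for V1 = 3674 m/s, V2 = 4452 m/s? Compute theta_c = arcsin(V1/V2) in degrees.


V1/V2 = 3674/4452 = 0.825247
theta_c = arcsin(0.825247) = 55.6135 degrees

55.6135


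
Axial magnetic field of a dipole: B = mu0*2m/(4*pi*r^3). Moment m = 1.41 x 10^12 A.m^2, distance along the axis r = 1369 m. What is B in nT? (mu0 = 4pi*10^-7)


m = 1.41 x 10^12 = 1410000000000 A.m^2
2m = 2820000000000 A.m^2
r^3 = 1369^3 = 2565726409
B = (4pi*10^-7) * 2820000000000 / (4*pi * 2565726409) * 1e9
= 3543716.513249 / 32241868950.54 * 1e9
= 109910.3938 nT

109910.3938


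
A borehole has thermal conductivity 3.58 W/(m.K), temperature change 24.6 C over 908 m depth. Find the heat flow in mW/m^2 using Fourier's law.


q = k * dT / dz * 1000
= 3.58 * 24.6 / 908 * 1000
= 0.096991 * 1000
= 96.9912 mW/m^2

96.9912


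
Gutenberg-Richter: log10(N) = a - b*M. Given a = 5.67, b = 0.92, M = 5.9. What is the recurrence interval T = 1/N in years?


log10(N) = 5.67 - 0.92*5.9 = 0.242
N = 10^0.242 = 1.745822
T = 1/N = 1/1.745822 = 0.5728 years

0.5728


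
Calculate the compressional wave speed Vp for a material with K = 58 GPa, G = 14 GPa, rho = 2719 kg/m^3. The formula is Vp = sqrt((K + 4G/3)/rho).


First compute the effective modulus:
K + 4G/3 = 58e9 + 4*14e9/3 = 76666666666.67 Pa
Then divide by density:
76666666666.67 / 2719 = 28196640.9219 Pa/(kg/m^3)
Take the square root:
Vp = sqrt(28196640.9219) = 5310.05 m/s

5310.05


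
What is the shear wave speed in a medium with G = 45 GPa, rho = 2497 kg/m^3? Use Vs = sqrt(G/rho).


Convert G to Pa: G = 45e9 Pa
Compute G/rho = 45e9 / 2497 = 18021625.9511
Vs = sqrt(18021625.9511) = 4245.19 m/s

4245.19


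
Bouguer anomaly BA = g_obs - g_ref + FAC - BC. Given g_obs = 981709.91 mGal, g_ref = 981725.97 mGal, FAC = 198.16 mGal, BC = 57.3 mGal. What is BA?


BA = g_obs - g_ref + FAC - BC
= 981709.91 - 981725.97 + 198.16 - 57.3
= 124.8 mGal

124.8


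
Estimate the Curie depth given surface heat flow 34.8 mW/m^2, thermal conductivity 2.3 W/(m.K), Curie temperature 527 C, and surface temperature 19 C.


T_Curie - T_surf = 527 - 19 = 508 C
Convert q to W/m^2: 34.8 mW/m^2 = 0.0348 W/m^2
d = 508 * 2.3 / 0.0348 = 33574.71 m

33574.71


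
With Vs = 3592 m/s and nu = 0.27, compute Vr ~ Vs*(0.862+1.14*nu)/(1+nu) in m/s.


Numerator factor = 0.862 + 1.14*0.27 = 1.1698
Denominator = 1 + 0.27 = 1.27
Vr = 3592 * 1.1698 / 1.27 = 3308.6 m/s

3308.6


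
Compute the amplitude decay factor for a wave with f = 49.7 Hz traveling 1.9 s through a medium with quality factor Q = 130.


pi*f*t/Q = pi*49.7*1.9/130 = 2.282005
A/A0 = exp(-2.282005) = 0.102079

0.102079


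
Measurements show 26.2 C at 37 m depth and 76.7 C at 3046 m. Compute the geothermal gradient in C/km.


dT = 76.7 - 26.2 = 50.5 C
dz = 3046 - 37 = 3009 m
gradient = dT/dz * 1000 = 50.5/3009 * 1000 = 16.783 C/km

16.783


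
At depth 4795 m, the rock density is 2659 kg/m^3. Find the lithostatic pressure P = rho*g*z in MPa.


P = rho * g * z / 1e6
= 2659 * 9.81 * 4795 / 1e6
= 125076568.05 / 1e6
= 125.0766 MPa

125.0766


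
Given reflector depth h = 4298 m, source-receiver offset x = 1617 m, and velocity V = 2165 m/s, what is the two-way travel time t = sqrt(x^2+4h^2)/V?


x^2 + 4h^2 = 1617^2 + 4*4298^2 = 2614689 + 73891216 = 76505905
sqrt(76505905) = 8746.7654
t = 8746.7654 / 2165 = 4.0401 s

4.0401


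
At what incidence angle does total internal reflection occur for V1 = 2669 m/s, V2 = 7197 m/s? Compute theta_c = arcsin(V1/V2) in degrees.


V1/V2 = 2669/7197 = 0.370849
theta_c = arcsin(0.370849) = 21.768 degrees

21.768


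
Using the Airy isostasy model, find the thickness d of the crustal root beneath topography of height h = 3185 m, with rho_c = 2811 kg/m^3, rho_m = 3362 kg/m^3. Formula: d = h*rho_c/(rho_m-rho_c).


rho_m - rho_c = 3362 - 2811 = 551
d = 3185 * 2811 / 551
= 8953035 / 551
= 16248.7 m

16248.7


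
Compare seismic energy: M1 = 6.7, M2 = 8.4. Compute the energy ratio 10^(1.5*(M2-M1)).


M2 - M1 = 8.4 - 6.7 = 1.7
1.5 * 1.7 = 2.55
ratio = 10^2.55 = 354.81

354.81


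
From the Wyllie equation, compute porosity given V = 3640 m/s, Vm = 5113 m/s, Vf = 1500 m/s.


1/V - 1/Vm = 1/3640 - 1/5113 = 7.915e-05
1/Vf - 1/Vm = 1/1500 - 1/5113 = 0.00047109
phi = 7.915e-05 / 0.00047109 = 0.168

0.168


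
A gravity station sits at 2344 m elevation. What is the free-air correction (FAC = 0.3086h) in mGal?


FAC = 0.3086 * h
= 0.3086 * 2344
= 723.3584 mGal

723.3584


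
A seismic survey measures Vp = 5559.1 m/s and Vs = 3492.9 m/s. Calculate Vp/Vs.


Vp/Vs = 5559.1 / 3492.9
= 1.5915

1.5915


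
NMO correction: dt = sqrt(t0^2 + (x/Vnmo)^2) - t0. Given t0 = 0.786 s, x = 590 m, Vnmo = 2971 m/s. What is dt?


x/Vnmo = 590/2971 = 0.198586
(x/Vnmo)^2 = 0.039437
t0^2 = 0.617796
sqrt(0.617796 + 0.039437) = 0.810699
dt = 0.810699 - 0.786 = 0.024699

0.024699


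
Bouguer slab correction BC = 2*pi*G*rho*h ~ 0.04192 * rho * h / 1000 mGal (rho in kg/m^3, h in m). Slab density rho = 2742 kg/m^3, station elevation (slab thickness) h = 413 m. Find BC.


BC = 0.04192 * rho * h / 1000
= 0.04192 * 2742 * 413 / 1000
= 47.4721 mGal

47.4721


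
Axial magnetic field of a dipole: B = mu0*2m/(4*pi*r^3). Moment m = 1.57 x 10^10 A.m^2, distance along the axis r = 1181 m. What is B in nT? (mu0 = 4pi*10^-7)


m = 1.57 x 10^10 = 15700000000 A.m^2
2m = 31400000000 A.m^2
r^3 = 1181^3 = 1647212741
B = (4pi*10^-7) * 31400000000 / (4*pi * 1647212741) * 1e9
= 39458.403729 / 20699485784.1 * 1e9
= 1906.2504 nT

1906.2504


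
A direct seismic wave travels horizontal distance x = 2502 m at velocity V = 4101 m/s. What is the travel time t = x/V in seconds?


t = x / V
= 2502 / 4101
= 0.6101 s

0.6101


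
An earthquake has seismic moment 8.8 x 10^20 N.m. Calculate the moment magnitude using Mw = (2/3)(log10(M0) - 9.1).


log10(M0) = log10(8.8 x 10^20) = 20.9445
Mw = 2/3 * (20.9445 - 9.1)
= 2/3 * 11.8445
= 7.9

7.9


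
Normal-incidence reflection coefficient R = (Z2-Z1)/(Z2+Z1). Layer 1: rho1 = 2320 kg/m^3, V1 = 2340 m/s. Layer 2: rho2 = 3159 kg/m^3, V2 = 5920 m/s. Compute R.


Z1 = 2320 * 2340 = 5428800
Z2 = 3159 * 5920 = 18701280
R = (18701280 - 5428800) / (18701280 + 5428800) = 13272480 / 24130080 = 0.55

0.55


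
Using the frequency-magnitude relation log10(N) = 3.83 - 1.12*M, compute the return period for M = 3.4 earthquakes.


log10(N) = 3.83 - 1.12*3.4 = 0.022
N = 10^0.022 = 1.051962
T = 1/N = 1/1.051962 = 0.9506 years

0.9506


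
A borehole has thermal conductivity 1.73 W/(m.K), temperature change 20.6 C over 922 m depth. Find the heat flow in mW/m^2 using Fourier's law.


q = k * dT / dz * 1000
= 1.73 * 20.6 / 922 * 1000
= 0.038653 * 1000
= 38.6529 mW/m^2

38.6529


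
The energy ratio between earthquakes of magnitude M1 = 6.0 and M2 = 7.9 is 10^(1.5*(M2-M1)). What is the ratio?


M2 - M1 = 7.9 - 6.0 = 1.9
1.5 * 1.9 = 2.85
ratio = 10^2.85 = 707.95

707.95


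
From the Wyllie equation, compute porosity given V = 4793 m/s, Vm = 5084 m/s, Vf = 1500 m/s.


1/V - 1/Vm = 1/4793 - 1/5084 = 1.194e-05
1/Vf - 1/Vm = 1/1500 - 1/5084 = 0.00046997
phi = 1.194e-05 / 0.00046997 = 0.0254

0.0254


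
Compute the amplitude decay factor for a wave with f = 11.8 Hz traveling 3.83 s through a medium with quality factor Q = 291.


pi*f*t/Q = pi*11.8*3.83/291 = 0.487908
A/A0 = exp(-0.487908) = 0.61391

0.61391


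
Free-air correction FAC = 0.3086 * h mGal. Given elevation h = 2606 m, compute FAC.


FAC = 0.3086 * h
= 0.3086 * 2606
= 804.2116 mGal

804.2116


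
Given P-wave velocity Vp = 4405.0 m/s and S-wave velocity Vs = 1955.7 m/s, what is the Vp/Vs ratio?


Vp/Vs = 4405.0 / 1955.7
= 2.2524

2.2524


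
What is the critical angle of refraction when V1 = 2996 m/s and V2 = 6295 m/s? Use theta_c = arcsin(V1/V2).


V1/V2 = 2996/6295 = 0.475933
theta_c = arcsin(0.475933) = 28.4201 degrees

28.4201


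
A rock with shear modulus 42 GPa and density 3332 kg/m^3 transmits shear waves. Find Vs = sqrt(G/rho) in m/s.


Convert G to Pa: G = 42e9 Pa
Compute G/rho = 42e9 / 3332 = 12605042.0168
Vs = sqrt(12605042.0168) = 3550.36 m/s

3550.36


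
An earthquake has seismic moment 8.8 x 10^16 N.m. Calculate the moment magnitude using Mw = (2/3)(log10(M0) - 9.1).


log10(M0) = log10(8.8 x 10^16) = 16.9445
Mw = 2/3 * (16.9445 - 9.1)
= 2/3 * 7.8445
= 5.23

5.23


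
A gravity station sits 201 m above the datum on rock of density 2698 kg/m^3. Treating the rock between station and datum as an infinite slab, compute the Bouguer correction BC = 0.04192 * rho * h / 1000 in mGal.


BC = 0.04192 * rho * h / 1000
= 0.04192 * 2698 * 201 / 1000
= 22.7331 mGal

22.7331


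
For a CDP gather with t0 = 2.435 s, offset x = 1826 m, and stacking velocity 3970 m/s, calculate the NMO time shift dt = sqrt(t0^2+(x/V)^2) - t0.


x/Vnmo = 1826/3970 = 0.45995
(x/Vnmo)^2 = 0.211554
t0^2 = 5.929225
sqrt(5.929225 + 0.211554) = 2.478059
dt = 2.478059 - 2.435 = 0.043059

0.043059


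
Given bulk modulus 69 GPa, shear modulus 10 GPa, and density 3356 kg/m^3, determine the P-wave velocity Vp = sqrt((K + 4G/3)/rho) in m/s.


First compute the effective modulus:
K + 4G/3 = 69e9 + 4*10e9/3 = 82333333333.33 Pa
Then divide by density:
82333333333.33 / 3356 = 24533174.414 Pa/(kg/m^3)
Take the square root:
Vp = sqrt(24533174.414) = 4953.1 m/s

4953.1


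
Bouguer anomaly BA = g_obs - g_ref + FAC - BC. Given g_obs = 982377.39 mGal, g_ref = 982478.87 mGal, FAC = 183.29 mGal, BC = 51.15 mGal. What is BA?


BA = g_obs - g_ref + FAC - BC
= 982377.39 - 982478.87 + 183.29 - 51.15
= 30.66 mGal

30.66


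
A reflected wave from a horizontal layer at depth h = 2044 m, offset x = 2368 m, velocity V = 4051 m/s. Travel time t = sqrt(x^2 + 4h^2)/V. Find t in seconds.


x^2 + 4h^2 = 2368^2 + 4*2044^2 = 5607424 + 16711744 = 22319168
sqrt(22319168) = 4724.3167
t = 4724.3167 / 4051 = 1.1662 s

1.1662


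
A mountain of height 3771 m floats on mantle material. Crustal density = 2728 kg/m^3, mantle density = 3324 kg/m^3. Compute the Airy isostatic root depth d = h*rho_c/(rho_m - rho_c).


rho_m - rho_c = 3324 - 2728 = 596
d = 3771 * 2728 / 596
= 10287288 / 596
= 17260.55 m

17260.55


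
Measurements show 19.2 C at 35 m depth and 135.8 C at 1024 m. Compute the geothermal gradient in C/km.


dT = 135.8 - 19.2 = 116.6 C
dz = 1024 - 35 = 989 m
gradient = dT/dz * 1000 = 116.6/989 * 1000 = 117.8969 C/km

117.8969


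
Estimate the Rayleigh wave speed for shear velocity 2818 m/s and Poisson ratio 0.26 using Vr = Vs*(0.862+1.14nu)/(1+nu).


Numerator factor = 0.862 + 1.14*0.26 = 1.1584
Denominator = 1 + 0.26 = 1.26
Vr = 2818 * 1.1584 / 1.26 = 2590.77 m/s

2590.77


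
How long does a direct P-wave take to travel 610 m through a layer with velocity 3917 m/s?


t = x / V
= 610 / 3917
= 0.1557 s

0.1557


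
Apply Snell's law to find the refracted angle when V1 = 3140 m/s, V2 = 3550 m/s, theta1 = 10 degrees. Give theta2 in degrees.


sin(theta1) = sin(10 deg) = 0.173648
sin(theta2) = V2/V1 * sin(theta1) = 3550/3140 * 0.173648 = 0.196322
theta2 = arcsin(0.196322) = 11.322 degrees

11.322


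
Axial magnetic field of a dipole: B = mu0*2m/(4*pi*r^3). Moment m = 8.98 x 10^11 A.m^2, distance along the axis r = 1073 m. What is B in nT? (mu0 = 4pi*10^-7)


m = 8.98 x 10^11 = 898000000000 A.m^2
2m = 1796000000000 A.m^2
r^3 = 1073^3 = 1235376017
B = (4pi*10^-7) * 1796000000000 / (4*pi * 1235376017) * 1e9
= 2256920.162339 / 15524192877.71 * 1e9
= 145380.8375 nT

145380.8375


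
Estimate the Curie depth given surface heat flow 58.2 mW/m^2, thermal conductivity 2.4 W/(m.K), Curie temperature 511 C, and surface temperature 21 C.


T_Curie - T_surf = 511 - 21 = 490 C
Convert q to W/m^2: 58.2 mW/m^2 = 0.0582 W/m^2
d = 490 * 2.4 / 0.0582 = 20206.19 m

20206.19


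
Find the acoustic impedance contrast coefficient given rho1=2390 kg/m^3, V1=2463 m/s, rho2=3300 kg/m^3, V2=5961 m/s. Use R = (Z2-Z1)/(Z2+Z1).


Z1 = 2390 * 2463 = 5886570
Z2 = 3300 * 5961 = 19671300
R = (19671300 - 5886570) / (19671300 + 5886570) = 13784730 / 25557870 = 0.5394

0.5394


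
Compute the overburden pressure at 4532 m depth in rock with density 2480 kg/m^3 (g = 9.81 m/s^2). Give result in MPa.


P = rho * g * z / 1e6
= 2480 * 9.81 * 4532 / 1e6
= 110258121.6 / 1e6
= 110.2581 MPa

110.2581


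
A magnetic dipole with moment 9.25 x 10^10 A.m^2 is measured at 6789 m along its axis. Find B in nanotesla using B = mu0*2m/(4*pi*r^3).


m = 9.25 x 10^10 = 92500000000 A.m^2
2m = 185000000000 A.m^2
r^3 = 6789^3 = 312908547069
B = (4pi*10^-7) * 185000000000 / (4*pi * 312908547069) * 1e9
= 232477.856366 / 3932124770869.71 * 1e9
= 59.1227 nT

59.1227


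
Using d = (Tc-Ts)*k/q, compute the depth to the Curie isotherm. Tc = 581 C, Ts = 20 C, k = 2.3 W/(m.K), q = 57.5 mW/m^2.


T_Curie - T_surf = 581 - 20 = 561 C
Convert q to W/m^2: 57.5 mW/m^2 = 0.0575 W/m^2
d = 561 * 2.3 / 0.0575 = 22440.0 m

22440.0


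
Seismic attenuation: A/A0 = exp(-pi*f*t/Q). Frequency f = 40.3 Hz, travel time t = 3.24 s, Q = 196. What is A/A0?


pi*f*t/Q = pi*40.3*3.24/196 = 2.092878
A/A0 = exp(-2.092878) = 0.123332

0.123332


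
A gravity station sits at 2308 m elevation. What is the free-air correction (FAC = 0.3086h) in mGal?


FAC = 0.3086 * h
= 0.3086 * 2308
= 712.2488 mGal

712.2488


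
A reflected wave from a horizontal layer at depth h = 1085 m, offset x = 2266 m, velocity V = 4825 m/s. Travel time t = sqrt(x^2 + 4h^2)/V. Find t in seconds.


x^2 + 4h^2 = 2266^2 + 4*1085^2 = 5134756 + 4708900 = 9843656
sqrt(9843656) = 3137.4601
t = 3137.4601 / 4825 = 0.6503 s

0.6503


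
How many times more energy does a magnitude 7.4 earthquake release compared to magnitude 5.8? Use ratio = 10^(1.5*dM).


M2 - M1 = 7.4 - 5.8 = 1.6
1.5 * 1.6 = 2.4
ratio = 10^2.4 = 251.19

251.19


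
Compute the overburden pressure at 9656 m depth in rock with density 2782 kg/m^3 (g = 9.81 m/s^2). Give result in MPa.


P = rho * g * z / 1e6
= 2782 * 9.81 * 9656 / 1e6
= 263525951.52 / 1e6
= 263.526 MPa

263.526


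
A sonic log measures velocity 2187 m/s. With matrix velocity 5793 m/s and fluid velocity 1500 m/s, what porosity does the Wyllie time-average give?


1/V - 1/Vm = 1/2187 - 1/5793 = 0.00028463
1/Vf - 1/Vm = 1/1500 - 1/5793 = 0.00049404
phi = 0.00028463 / 0.00049404 = 0.5761

0.5761


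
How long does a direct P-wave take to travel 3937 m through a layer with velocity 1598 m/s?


t = x / V
= 3937 / 1598
= 2.4637 s

2.4637


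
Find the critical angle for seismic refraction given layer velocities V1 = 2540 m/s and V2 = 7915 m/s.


V1/V2 = 2540/7915 = 0.32091
theta_c = arcsin(0.32091) = 18.7179 degrees

18.7179


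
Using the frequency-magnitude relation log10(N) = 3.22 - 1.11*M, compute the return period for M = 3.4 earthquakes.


log10(N) = 3.22 - 1.11*3.4 = -0.554
N = 10^-0.554 = 0.279254
T = 1/N = 1/0.279254 = 3.581 years

3.581


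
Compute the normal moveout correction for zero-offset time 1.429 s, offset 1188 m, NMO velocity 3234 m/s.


x/Vnmo = 1188/3234 = 0.367347
(x/Vnmo)^2 = 0.134944
t0^2 = 2.042041
sqrt(2.042041 + 0.134944) = 1.475461
dt = 1.475461 - 1.429 = 0.046461

0.046461


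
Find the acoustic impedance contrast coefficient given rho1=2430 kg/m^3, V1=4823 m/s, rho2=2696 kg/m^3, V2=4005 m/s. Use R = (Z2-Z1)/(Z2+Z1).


Z1 = 2430 * 4823 = 11719890
Z2 = 2696 * 4005 = 10797480
R = (10797480 - 11719890) / (10797480 + 11719890) = -922410 / 22517370 = -0.041

-0.041


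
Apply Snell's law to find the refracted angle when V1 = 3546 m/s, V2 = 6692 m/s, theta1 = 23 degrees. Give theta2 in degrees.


sin(theta1) = sin(23 deg) = 0.390731
sin(theta2) = V2/V1 * sin(theta1) = 6692/3546 * 0.390731 = 0.737387
theta2 = arcsin(0.737387) = 47.5093 degrees

47.5093


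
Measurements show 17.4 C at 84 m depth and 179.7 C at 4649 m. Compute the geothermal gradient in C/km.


dT = 179.7 - 17.4 = 162.3 C
dz = 4649 - 84 = 4565 m
gradient = dT/dz * 1000 = 162.3/4565 * 1000 = 35.5531 C/km

35.5531


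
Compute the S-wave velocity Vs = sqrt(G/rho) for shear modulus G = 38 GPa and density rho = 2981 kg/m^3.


Convert G to Pa: G = 38e9 Pa
Compute G/rho = 38e9 / 2981 = 12747400.2013
Vs = sqrt(12747400.2013) = 3570.35 m/s

3570.35


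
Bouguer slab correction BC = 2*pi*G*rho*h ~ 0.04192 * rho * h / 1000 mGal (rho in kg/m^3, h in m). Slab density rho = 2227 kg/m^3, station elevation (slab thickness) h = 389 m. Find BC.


BC = 0.04192 * rho * h / 1000
= 0.04192 * 2227 * 389 / 1000
= 36.3154 mGal

36.3154


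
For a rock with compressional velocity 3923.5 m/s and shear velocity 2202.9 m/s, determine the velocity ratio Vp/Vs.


Vp/Vs = 3923.5 / 2202.9
= 1.7811

1.7811


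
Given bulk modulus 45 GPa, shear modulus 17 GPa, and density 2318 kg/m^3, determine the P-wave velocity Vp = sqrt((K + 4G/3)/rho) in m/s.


First compute the effective modulus:
K + 4G/3 = 45e9 + 4*17e9/3 = 67666666666.67 Pa
Then divide by density:
67666666666.67 / 2318 = 29191832.0391 Pa/(kg/m^3)
Take the square root:
Vp = sqrt(29191832.0391) = 5402.95 m/s

5402.95


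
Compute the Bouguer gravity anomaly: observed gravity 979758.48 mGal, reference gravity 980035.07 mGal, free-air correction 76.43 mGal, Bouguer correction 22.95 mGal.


BA = g_obs - g_ref + FAC - BC
= 979758.48 - 980035.07 + 76.43 - 22.95
= -223.11 mGal

-223.11


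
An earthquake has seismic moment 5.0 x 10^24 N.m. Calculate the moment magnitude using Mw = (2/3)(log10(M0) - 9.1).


log10(M0) = log10(5.0 x 10^24) = 24.699
Mw = 2/3 * (24.699 - 9.1)
= 2/3 * 15.599
= 10.4

10.4


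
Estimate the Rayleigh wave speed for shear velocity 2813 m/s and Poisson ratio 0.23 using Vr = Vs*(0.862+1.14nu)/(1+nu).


Numerator factor = 0.862 + 1.14*0.23 = 1.1242
Denominator = 1 + 0.23 = 1.23
Vr = 2813 * 1.1242 / 1.23 = 2571.04 m/s

2571.04


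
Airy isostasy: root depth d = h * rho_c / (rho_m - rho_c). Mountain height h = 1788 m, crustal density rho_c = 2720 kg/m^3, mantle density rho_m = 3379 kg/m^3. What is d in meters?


rho_m - rho_c = 3379 - 2720 = 659
d = 1788 * 2720 / 659
= 4863360 / 659
= 7379.91 m

7379.91


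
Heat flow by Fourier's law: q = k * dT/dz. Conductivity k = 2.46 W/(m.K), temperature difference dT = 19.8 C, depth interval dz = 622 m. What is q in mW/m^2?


q = k * dT / dz * 1000
= 2.46 * 19.8 / 622 * 1000
= 0.078309 * 1000
= 78.3087 mW/m^2

78.3087


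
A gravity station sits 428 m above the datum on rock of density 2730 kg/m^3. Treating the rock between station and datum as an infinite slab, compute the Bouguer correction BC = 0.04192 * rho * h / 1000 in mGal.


BC = 0.04192 * rho * h / 1000
= 0.04192 * 2730 * 428 / 1000
= 48.981 mGal

48.981


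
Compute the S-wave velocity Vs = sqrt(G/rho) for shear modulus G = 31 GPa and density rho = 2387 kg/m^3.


Convert G to Pa: G = 31e9 Pa
Compute G/rho = 31e9 / 2387 = 12987012.987
Vs = sqrt(12987012.987) = 3603.75 m/s

3603.75


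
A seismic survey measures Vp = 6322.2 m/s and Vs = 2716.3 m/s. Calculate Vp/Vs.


Vp/Vs = 6322.2 / 2716.3
= 2.3275

2.3275


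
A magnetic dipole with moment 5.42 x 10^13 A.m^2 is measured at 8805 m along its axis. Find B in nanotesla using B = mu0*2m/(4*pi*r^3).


m = 5.42 x 10^13 = 54200000000000 A.m^2
2m = 108400000000000 A.m^2
r^3 = 8805^3 = 682634260125
B = (4pi*10^-7) * 108400000000000 / (4*pi * 682634260125) * 1e9
= 136219457.459653 / 8578235106789.62 * 1e9
= 15879.6601 nT

15879.6601


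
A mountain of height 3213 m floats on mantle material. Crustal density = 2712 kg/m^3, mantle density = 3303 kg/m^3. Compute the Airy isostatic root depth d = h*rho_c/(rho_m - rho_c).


rho_m - rho_c = 3303 - 2712 = 591
d = 3213 * 2712 / 591
= 8713656 / 591
= 14743.92 m

14743.92
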